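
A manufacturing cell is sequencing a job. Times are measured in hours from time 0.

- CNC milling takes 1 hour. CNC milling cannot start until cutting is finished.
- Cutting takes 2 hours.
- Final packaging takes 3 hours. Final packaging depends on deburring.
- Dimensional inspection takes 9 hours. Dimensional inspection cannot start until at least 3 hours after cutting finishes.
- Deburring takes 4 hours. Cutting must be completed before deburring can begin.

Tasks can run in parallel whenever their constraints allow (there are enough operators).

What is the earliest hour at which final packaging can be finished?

Nothing blocks cutting, so it runs from hour 0 to hour 2.
Deburring waits on cutting (finishes hour 2), so it starts at hour 2 and finishes at 2 + 4 = hour 6.
Final packaging cannot begin until deburring (finishes hour 6). It runs from hour 6 to 6 + 3 = hour 9.

9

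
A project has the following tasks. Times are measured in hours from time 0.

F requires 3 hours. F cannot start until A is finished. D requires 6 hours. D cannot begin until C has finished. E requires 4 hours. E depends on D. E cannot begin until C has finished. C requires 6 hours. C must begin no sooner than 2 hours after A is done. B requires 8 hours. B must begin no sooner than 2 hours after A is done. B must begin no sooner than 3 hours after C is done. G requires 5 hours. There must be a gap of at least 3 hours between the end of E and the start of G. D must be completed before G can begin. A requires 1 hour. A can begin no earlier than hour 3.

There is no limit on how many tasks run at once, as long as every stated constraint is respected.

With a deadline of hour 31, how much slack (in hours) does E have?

1

A cannot begin until its own release at hour 3. It runs from hour 3 to 3 + 1 = hour 4.
After A (finishes hour 4, plus 2-hour gap → hour 6), C can start at hour 6 and finishes at hour 12.
After C (finishes hour 12), D can start at hour 12 and finishes at hour 18.
E has to wait for D (finishes hour 18); C (finishes hour 12). The latest of these is hour 18, so E runs hour 18 to 18 + 4 = hour 22.

Working backward from the deadline:
G has no dependents, so it just needs to finish by hour 31. Starting by 31 − 5 = hour 26 achieves that.
Since G (must start by hour 26, minus 3-hour gap → hour 23) depends on it, E must finish by hour 23. Backing off its 4-hour duration gives a latest start of hour 19.
So E can start as early as hour 18 and as late as hour 19, giving 19 − 18 = 1 hour of slack.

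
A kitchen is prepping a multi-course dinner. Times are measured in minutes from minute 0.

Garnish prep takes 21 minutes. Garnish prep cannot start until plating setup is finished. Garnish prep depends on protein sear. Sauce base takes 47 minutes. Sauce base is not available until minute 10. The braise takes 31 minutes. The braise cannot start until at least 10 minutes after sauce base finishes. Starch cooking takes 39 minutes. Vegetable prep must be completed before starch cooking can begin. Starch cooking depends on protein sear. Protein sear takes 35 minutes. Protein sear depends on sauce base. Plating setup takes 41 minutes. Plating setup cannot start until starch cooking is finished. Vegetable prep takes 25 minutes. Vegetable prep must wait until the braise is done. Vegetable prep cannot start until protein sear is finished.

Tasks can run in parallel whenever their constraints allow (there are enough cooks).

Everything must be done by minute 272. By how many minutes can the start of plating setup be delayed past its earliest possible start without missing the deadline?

48

After its own release at minute 10, sauce base can start at minute 10 and finishes at minute 57.
After sauce base (finishes minute 57), protein sear can start at minute 57 and finishes at minute 92.
After sauce base (finishes minute 57, plus 10-minute gap → minute 67), the braise can start at minute 67 and finishes at minute 98.
For vegetable prep: the braise (finishes minute 98); protein sear (finishes minute 92). Taking the maximum gives a start of minute 98, and it finishes at 98 + 25 = minute 123.
Starch cooking has to wait for vegetable prep (finishes minute 123); protein sear (finishes minute 92). The latest of these is minute 123, so starch cooking runs minute 123 to 123 + 39 = minute 162.
Plating setup waits on starch cooking (finishes minute 162), so it starts at minute 162 and finishes at 162 + 41 = minute 203.

Working backward from the deadline:
Garnish prep must finish by minute 272; it takes 21 minutes, so it must start by 272 − 21 = minute 251.
Plating setup has to be done before garnish prep (must start by minute 251). That means finishing by minute 251, i.e. starting by 251 − 41 = minute 210.
So plating setup can start as early as minute 162 and as late as minute 210, giving 210 − 162 = 48 minutes of slack.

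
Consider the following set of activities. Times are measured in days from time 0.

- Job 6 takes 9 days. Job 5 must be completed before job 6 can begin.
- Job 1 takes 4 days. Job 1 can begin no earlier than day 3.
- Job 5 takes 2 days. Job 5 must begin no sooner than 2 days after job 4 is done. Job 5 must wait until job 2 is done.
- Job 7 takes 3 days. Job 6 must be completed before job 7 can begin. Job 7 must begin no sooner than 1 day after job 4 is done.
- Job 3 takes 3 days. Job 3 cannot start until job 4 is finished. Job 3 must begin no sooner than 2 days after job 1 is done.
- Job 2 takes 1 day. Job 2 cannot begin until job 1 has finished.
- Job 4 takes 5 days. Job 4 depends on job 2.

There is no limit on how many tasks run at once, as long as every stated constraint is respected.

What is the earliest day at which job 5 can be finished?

17

Job 1 cannot begin until its own release at day 3. It runs from day 3 to 3 + 4 = day 7.
Job 2 cannot begin until job 1 (finishes day 7). It runs from day 7 to 7 + 1 = day 8.
Job 4 waits on job 2 (finishes day 8), so it starts at day 8 and finishes at 8 + 5 = day 13.
For job 5: job 4 (finishes day 13, plus 2-day gap → day 15); job 2 (finishes day 8). Taking the maximum gives a start of day 15, and it finishes at 15 + 2 = day 17.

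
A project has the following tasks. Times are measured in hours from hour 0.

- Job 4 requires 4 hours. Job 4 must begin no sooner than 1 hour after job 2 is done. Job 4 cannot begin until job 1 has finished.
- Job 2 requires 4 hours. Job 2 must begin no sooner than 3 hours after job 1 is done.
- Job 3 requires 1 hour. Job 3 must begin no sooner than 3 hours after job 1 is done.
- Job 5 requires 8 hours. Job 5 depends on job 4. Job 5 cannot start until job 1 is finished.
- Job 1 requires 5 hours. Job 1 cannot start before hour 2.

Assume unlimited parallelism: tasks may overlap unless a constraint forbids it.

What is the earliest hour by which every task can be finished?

After its own release at hour 2, job 1 can start at hour 2 and finishes at hour 7.
Job 3 cannot begin until job 1 (finishes hour 7, plus 3-hour gap → hour 10). It runs from hour 10 to 10 + 1 = hour 11.
After job 1 (finishes hour 7, plus 3-hour gap → hour 10), job 2 can start at hour 10 and finishes at hour 14.
Job 4 needs all of job 2 (finishes hour 14, plus 1-hour gap → hour 15); job 1 (finishes hour 7). That puts its earliest start at hour 15; it finishes at 15 + 4 = hour 19.
Job 5 cannot start until job 4 (finishes hour 19); job 1 (finishes hour 7). The controlling bound is hour 19, so job 5 finishes at 19 + 8 = hour 27.
All tasks are finished once the last one completes. Finish times: Job 1 at 7, Job 2 at 14, Job 3 at 11, Job 4 at 19, Job 5 at 27. The latest is hour 27.

27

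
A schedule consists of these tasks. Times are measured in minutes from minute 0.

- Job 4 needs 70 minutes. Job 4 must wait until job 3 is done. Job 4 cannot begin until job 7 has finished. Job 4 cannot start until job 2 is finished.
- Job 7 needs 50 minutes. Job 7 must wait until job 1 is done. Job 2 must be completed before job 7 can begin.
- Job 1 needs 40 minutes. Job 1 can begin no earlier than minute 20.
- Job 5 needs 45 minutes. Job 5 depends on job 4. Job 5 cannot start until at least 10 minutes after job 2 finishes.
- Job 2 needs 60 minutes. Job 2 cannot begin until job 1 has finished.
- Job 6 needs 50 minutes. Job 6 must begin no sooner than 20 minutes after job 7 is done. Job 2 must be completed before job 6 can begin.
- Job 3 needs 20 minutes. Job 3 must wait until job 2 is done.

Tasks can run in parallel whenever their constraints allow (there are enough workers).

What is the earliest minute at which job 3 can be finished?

Job 1 waits on its own release at minute 20, so it starts at minute 20 and finishes at 20 + 40 = minute 60.
After job 1 (finishes minute 60), job 2 can start at minute 60 and finishes at minute 120.
After job 2 (finishes minute 120), job 3 can start at minute 120 and finishes at minute 140.

140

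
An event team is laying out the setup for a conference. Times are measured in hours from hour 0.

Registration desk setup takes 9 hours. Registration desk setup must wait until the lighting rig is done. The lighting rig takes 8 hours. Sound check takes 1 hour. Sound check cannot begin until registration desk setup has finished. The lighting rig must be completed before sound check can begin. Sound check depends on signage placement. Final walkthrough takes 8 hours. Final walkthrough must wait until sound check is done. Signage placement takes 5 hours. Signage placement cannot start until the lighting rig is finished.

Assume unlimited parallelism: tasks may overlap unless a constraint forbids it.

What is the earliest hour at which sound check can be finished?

18

Nothing blocks the lighting rig, so it runs from hour 0 to hour 8.
After the lighting rig (finishes hour 8), signage placement can start at hour 8 and finishes at hour 13.
Registration desk setup waits on the lighting rig (finishes hour 8), so it starts at hour 8 and finishes at 8 + 9 = hour 17.
For sound check: registration desk setup (finishes hour 17); the lighting rig (finishes hour 8); signage placement (finishes hour 13). Taking the maximum gives a start of hour 17, and it finishes at 17 + 1 = hour 18.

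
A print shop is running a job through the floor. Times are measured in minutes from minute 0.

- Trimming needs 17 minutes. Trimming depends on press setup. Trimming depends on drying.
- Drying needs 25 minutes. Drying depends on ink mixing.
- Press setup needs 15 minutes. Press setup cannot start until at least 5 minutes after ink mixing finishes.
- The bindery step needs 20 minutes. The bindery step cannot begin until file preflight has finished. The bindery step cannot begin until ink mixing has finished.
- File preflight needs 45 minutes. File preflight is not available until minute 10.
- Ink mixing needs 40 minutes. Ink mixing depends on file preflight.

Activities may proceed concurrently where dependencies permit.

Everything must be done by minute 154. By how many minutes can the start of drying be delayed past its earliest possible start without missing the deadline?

17

File preflight waits on its own release at minute 10, so it starts at minute 10 and finishes at 10 + 45 = minute 55.
Ink mixing waits on file preflight (finishes minute 55), so it starts at minute 55 and finishes at 55 + 40 = minute 95.
Drying waits on ink mixing (finishes minute 95), so it starts at minute 95 and finishes at 95 + 25 = minute 120.

Working backward from the deadline:
To finish by minute 154, trimming (duration 17) must start no later than minute 137.
Drying has to be done before trimming (must start by minute 137). That means finishing by minute 137, i.e. starting by 137 − 25 = minute 112.
So drying can start as early as minute 95 and as late as minute 112, giving 112 − 95 = 17 minutes of slack.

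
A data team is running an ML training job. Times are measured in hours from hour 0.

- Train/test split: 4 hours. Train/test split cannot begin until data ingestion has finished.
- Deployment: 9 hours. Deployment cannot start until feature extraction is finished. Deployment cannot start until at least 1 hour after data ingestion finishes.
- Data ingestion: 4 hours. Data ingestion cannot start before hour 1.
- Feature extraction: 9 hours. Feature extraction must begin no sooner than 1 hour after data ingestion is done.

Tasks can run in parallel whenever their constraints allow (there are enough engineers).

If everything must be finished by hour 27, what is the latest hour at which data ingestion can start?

To finish by hour 27, deployment (duration 9) must start no later than hour 18.
Since deployment (must start by hour 18) depends on it, feature extraction must finish by hour 18. Backing off its 9-hour duration gives a latest start of hour 9.
Train/test split has no dependents, so it just needs to finish by hour 27. Starting by 27 − 4 = hour 23 achieves that.
For data ingestion: feature extraction (must start by hour 9, minus 1-hour gap → hour 8); train/test split (must start by hour 23); deployment (must start by hour 18, minus 1-hour gap → hour 17). The most restrictive is hour 8; with a 4-hour duration, data ingestion must start by hour 4.

4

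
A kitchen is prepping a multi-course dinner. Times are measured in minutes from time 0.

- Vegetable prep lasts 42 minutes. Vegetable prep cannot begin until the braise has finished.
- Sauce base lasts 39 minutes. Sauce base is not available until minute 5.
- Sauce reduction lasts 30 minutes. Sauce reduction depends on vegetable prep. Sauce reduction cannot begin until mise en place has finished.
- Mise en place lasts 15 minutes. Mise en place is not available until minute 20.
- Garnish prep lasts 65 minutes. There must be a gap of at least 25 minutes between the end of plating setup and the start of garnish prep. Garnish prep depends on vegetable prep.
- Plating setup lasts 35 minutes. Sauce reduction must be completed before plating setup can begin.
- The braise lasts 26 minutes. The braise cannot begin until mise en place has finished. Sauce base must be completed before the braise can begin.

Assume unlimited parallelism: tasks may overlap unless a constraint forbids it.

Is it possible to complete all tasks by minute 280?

Yes

Sauce base cannot begin until its own release at minute 5. It runs from minute 5 to 5 + 39 = minute 44.
Mise en place cannot begin until its own release at minute 20. It runs from minute 20 to 20 + 15 = minute 35.
For the braise: mise en place (finishes minute 35); sauce base (finishes minute 44). Taking the maximum gives a start of minute 44, and it finishes at 44 + 26 = minute 70.
Vegetable prep cannot begin until the braise (finishes minute 70). It runs from minute 70 to 70 + 42 = minute 112.
Sauce reduction needs all of vegetable prep (finishes minute 112); mise en place (finishes minute 35). That puts its earliest start at minute 112; it finishes at 112 + 30 = minute 142.
Plating setup cannot begin until sauce reduction (finishes minute 142). It runs from minute 142 to 142 + 35 = minute 177.
For garnish prep: plating setup (finishes minute 177, plus 25-minute gap → minute 202); vegetable prep (finishes minute 112). Taking the maximum gives a start of minute 202, and it finishes at 202 + 65 = minute 267.
Every task is finished by minute 267, which is no later than the deadline of 280, so the schedule is feasible.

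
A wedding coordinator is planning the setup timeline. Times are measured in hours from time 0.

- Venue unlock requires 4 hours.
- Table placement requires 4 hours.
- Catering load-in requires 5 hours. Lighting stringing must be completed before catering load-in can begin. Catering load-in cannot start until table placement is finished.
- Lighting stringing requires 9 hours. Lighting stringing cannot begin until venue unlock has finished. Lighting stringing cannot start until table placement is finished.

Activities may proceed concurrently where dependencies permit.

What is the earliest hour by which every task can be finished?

Table placement has no prerequisites, so it starts at hour 0 and finishes at hour 4.
Venue unlock can start immediately at hour 0; it finishes at hour 4.
For lighting stringing: venue unlock (finishes hour 4); table placement (finishes hour 4). Taking the maximum gives a start of hour 4, and it finishes at 4 + 9 = hour 13.
Catering load-in needs all of lighting stringing (finishes hour 13); table placement (finishes hour 4). That puts its earliest start at hour 13; it finishes at 13 + 5 = hour 18.
All tasks are finished once the last one completes. Finish times: Venue unlock at 4, Table placement at 4, Lighting stringing at 13, Catering load-in at 18. The latest is hour 18.

18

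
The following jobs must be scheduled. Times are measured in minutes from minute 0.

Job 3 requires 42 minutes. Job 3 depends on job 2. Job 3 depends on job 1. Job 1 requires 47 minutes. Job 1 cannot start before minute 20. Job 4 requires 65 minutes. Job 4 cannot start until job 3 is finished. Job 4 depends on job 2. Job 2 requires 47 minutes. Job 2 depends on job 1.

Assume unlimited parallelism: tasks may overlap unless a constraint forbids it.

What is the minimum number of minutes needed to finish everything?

221

Job 1 waits on its own release at minute 20, so it starts at minute 20 and finishes at 20 + 47 = minute 67.
After job 1 (finishes minute 67), job 2 can start at minute 67 and finishes at minute 114.
Job 3 cannot start until job 2 (finishes minute 114); job 1 (finishes minute 67). The controlling bound is minute 114, so job 3 finishes at 114 + 42 = minute 156.
For job 4: job 3 (finishes minute 156); job 2 (finishes minute 114). Taking the maximum gives a start of minute 156, and it finishes at 156 + 65 = minute 221.
All tasks are finished once the last one completes. Finish times: Job 1 at 67, Job 2 at 114, Job 3 at 156, Job 4 at 221. The latest is minute 221.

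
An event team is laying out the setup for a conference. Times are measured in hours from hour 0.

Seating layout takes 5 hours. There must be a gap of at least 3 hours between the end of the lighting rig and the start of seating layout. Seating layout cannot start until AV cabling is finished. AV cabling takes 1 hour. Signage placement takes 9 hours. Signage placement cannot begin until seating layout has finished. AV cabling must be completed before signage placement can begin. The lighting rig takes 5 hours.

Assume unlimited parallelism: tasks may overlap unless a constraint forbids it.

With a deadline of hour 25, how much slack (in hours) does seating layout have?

AV cabling can start immediately at hour 0; it finishes at hour 1.
The lighting rig has no prerequisites, so it starts at hour 0 and finishes at hour 5.
Seating layout has to wait for the lighting rig (finishes hour 5, plus 3-hour gap → hour 8); AV cabling (finishes hour 1). The latest of these is hour 8, so seating layout runs hour 8 to 8 + 5 = hour 13.

Working backward from the deadline:
Signage placement must finish by hour 25; it takes 9 hours, so it must start by 25 − 9 = hour 16.
Seating layout has to be done before signage placement (must start by hour 16). That means finishing by hour 16, i.e. starting by 16 − 5 = hour 11.
So seating layout can start as early as hour 8 and as late as hour 11, giving 11 − 8 = 3 hours of slack.

3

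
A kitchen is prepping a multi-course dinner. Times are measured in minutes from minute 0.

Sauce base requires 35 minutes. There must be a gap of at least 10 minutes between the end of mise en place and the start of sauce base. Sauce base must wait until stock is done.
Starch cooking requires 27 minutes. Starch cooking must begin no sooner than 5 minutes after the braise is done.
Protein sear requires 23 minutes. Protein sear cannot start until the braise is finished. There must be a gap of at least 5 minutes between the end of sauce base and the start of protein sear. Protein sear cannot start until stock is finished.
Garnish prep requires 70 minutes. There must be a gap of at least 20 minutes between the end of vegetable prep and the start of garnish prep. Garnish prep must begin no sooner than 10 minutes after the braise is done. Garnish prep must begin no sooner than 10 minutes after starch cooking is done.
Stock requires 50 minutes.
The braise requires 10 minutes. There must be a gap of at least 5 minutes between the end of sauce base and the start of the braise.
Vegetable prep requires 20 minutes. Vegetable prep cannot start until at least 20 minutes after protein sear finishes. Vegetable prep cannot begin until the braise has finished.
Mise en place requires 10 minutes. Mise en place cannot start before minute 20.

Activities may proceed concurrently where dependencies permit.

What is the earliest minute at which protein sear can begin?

100

Stock can start immediately at minute 0; it finishes at minute 50.
After its own release at minute 20, mise en place can start at minute 20 and finishes at minute 30.
Sauce base cannot start until mise en place (finishes minute 30, plus 10-minute gap → minute 40); stock (finishes minute 50). The controlling bound is minute 50, so sauce base finishes at 50 + 35 = minute 85.
The braise waits on sauce base (finishes minute 85, plus 5-minute gap → minute 90), so it starts at minute 90 and finishes at 90 + 10 = minute 100.
Protein sear waits on the braise (finishes minute 100); sauce base (finishes minute 85, plus 5-minute gap → minute 90); stock (finishes minute 50). The latest of these is minute 100, which is the earliest protein sear can start.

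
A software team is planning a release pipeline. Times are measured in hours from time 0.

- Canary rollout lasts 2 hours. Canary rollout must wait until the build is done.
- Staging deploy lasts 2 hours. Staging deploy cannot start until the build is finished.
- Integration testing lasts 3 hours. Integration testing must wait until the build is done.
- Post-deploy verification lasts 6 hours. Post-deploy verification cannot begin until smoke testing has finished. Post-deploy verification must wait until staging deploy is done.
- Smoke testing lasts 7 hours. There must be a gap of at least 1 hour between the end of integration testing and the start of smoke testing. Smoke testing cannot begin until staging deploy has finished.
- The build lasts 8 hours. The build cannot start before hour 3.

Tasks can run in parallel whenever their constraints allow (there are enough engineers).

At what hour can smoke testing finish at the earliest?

22

The build cannot begin until its own release at hour 3. It runs from hour 3 to 3 + 8 = hour 11.
Staging deploy waits on the build (finishes hour 11), so it starts at hour 11 and finishes at 11 + 2 = hour 13.
After the build (finishes hour 11), integration testing can start at hour 11 and finishes at hour 14.
Smoke testing cannot start until integration testing (finishes hour 14, plus 1-hour gap → hour 15); staging deploy (finishes hour 13). The controlling bound is hour 15, so smoke testing finishes at 15 + 7 = hour 22.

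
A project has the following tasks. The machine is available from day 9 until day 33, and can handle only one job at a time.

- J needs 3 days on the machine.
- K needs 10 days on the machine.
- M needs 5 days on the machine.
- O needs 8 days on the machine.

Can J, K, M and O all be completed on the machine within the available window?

No

The machine window is 33 − 9 = 24 days.
Running back to back, the jobs need 3 + 10 + 5 + 8 = 26 days on the machine.
Since 26 > 24, they cannot all fit.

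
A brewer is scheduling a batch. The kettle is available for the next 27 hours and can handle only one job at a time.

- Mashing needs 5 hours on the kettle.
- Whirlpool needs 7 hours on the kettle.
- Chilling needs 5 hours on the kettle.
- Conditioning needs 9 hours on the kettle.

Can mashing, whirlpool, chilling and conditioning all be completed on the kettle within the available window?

Yes

Running back to back, the jobs need 5 + 7 + 5 + 9 = 26 hours on the kettle.
Since 26 ≤ 27, they fit within the window.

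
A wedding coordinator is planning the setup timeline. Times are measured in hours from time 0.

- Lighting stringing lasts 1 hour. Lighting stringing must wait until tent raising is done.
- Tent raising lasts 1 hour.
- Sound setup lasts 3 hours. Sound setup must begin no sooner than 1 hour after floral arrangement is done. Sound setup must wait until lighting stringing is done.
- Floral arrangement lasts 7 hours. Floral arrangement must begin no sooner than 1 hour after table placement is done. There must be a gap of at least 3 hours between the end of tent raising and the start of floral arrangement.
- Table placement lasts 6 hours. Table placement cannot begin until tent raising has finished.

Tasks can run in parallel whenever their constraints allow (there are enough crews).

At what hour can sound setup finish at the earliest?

19

Nothing blocks tent raising, so it runs from hour 0 to hour 1.
Lighting stringing waits on tent raising (finishes hour 1), so it starts at hour 1 and finishes at 1 + 1 = hour 2.
After tent raising (finishes hour 1), table placement can start at hour 1 and finishes at hour 7.
Floral arrangement needs all of table placement (finishes hour 7, plus 1-hour gap → hour 8); tent raising (finishes hour 1, plus 3-hour gap → hour 4). That puts its earliest start at hour 8; it finishes at 8 + 7 = hour 15.
For sound setup: floral arrangement (finishes hour 15, plus 1-hour gap → hour 16); lighting stringing (finishes hour 2). Taking the maximum gives a start of hour 16, and it finishes at 16 + 3 = hour 19.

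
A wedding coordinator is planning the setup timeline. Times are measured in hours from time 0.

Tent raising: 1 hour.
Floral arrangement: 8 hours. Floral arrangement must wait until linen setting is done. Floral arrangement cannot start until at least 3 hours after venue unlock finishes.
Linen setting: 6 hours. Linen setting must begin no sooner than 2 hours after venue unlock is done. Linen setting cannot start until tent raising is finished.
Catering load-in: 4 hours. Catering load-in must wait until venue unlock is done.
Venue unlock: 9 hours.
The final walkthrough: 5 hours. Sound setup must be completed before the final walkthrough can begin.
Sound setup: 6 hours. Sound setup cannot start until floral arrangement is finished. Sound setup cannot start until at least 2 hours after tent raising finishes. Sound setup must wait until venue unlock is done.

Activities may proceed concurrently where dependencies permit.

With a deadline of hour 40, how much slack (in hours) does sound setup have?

4

Tent raising has no prerequisites, so it starts at hour 0 and finishes at hour 1.
Venue unlock can start immediately at hour 0; it finishes at hour 9.
Linen setting has to wait for venue unlock (finishes hour 9, plus 2-hour gap → hour 11); tent raising (finishes hour 1). The latest of these is hour 11, so linen setting runs hour 11 to 11 + 6 = hour 17.
Floral arrangement needs all of linen setting (finishes hour 17); venue unlock (finishes hour 9, plus 3-hour gap → hour 12). That puts its earliest start at hour 17; it finishes at 17 + 8 = hour 25.
Sound setup needs all of floral arrangement (finishes hour 25); tent raising (finishes hour 1, plus 2-hour gap → hour 3); venue unlock (finishes hour 9). That puts its earliest start at hour 25; it finishes at 25 + 6 = hour 31.

Working backward from the deadline:
The final walkthrough has no dependents, so it just needs to finish by hour 40. Starting by 40 − 5 = hour 35 achieves that.
Since the final walkthrough (must start by hour 35) depends on it, sound setup must finish by hour 35. Backing off its 6-hour duration gives a latest start of hour 29.
So sound setup can start as early as hour 25 and as late as hour 29, giving 29 − 25 = 4 hours of slack.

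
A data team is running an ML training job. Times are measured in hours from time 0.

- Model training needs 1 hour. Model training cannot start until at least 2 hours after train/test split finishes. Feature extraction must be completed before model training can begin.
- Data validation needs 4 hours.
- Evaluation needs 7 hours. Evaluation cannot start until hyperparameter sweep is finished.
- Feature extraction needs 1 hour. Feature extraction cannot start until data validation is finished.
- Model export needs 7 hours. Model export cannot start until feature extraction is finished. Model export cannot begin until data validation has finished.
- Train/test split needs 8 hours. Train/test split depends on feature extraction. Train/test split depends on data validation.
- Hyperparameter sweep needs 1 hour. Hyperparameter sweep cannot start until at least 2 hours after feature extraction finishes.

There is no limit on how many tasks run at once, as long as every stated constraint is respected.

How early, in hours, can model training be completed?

16

Data validation can start immediately at hour 0; it finishes at hour 4.
After data validation (finishes hour 4), feature extraction can start at hour 4 and finishes at hour 5.
For train/test split: feature extraction (finishes hour 5); data validation (finishes hour 4). Taking the maximum gives a start of hour 5, and it finishes at 5 + 8 = hour 13.
Model training cannot start until train/test split (finishes hour 13, plus 2-hour gap → hour 15); feature extraction (finishes hour 5). The controlling bound is hour 15, so model training finishes at 15 + 1 = hour 16.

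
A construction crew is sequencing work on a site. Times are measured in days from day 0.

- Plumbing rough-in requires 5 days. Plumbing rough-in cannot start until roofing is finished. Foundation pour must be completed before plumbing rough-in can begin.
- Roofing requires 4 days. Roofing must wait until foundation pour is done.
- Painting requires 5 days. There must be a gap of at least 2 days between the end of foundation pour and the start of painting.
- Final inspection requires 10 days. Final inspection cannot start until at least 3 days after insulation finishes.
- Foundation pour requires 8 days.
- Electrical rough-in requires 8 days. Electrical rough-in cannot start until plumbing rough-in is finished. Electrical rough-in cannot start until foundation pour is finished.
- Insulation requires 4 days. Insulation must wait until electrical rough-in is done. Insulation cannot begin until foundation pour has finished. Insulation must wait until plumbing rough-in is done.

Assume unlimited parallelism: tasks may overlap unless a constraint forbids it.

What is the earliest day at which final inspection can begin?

32

Nothing blocks foundation pour, so it runs from day 0 to day 8.
After foundation pour (finishes day 8), roofing can start at day 8 and finishes at day 12.
For plumbing rough-in: roofing (finishes day 12); foundation pour (finishes day 8). Taking the maximum gives a start of day 12, and it finishes at 12 + 5 = day 17.
Electrical rough-in needs all of plumbing rough-in (finishes day 17); foundation pour (finishes day 8). That puts its earliest start at day 17; it finishes at 17 + 8 = day 25.
Insulation needs all of electrical rough-in (finishes day 25); foundation pour (finishes day 8); plumbing rough-in (finishes day 17). That puts its earliest start at day 25; it finishes at 25 + 4 = day 29.
Final inspection waits on insulation (finishes day 29, plus 3-day gap → day 32), so the earliest it can start is day 32.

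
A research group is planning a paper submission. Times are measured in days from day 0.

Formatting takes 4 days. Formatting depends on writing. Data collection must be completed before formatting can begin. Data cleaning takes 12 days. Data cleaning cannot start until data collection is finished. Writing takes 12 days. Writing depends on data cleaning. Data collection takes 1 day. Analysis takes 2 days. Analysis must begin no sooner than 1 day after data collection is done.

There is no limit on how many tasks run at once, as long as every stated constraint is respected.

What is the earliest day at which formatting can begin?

25

Nothing blocks data collection, so it runs from day 0 to day 1.
After data collection (finishes day 1), data cleaning can start at day 1 and finishes at day 13.
Writing cannot begin until data cleaning (finishes day 13). It runs from day 13 to 13 + 12 = day 25.
Formatting waits on writing (finishes day 25); data collection (finishes day 1). The latest of these is day 25, which is the earliest formatting can start.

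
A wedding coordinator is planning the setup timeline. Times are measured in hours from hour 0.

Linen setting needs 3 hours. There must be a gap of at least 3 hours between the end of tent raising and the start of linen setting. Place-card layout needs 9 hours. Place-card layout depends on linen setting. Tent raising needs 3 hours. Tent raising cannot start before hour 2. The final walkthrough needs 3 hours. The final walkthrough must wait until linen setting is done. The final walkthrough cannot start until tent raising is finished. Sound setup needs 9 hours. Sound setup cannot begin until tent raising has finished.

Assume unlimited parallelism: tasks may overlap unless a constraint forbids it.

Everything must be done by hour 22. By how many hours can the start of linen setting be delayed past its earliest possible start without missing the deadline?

After its own release at hour 2, tent raising can start at hour 2 and finishes at hour 5.
After tent raising (finishes hour 5, plus 3-hour gap → hour 8), linen setting can start at hour 8 and finishes at hour 11.

Working backward from the deadline:
Nothing follows place-card layout; the deadline of hour 22 is its only limit. It must start by 22 − 9 = hour 13.
To finish by hour 22, the final walkthrough (duration 3) must start no later than hour 19.
Linen setting feeds place-card layout (must start by hour 13); the final walkthrough (must start by hour 19). Taking the minimum, linen setting must finish by hour 13 and start by 13 − 3 = hour 10.
So linen setting can start as early as hour 8 and as late as hour 10, giving 10 − 8 = 2 hours of slack.

2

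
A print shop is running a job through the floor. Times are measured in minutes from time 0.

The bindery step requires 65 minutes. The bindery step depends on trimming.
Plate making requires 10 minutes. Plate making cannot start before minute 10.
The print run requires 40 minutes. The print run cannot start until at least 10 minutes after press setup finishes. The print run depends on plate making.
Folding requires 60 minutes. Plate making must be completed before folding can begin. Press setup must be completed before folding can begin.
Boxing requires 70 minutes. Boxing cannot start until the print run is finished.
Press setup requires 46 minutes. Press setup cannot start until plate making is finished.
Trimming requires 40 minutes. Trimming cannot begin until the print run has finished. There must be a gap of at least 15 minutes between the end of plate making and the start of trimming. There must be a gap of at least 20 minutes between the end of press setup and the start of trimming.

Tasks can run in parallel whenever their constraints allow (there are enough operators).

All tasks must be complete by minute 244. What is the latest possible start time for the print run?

Nothing follows the bindery step; the deadline of minute 244 is its only limit. It must start by 244 − 65 = minute 179.
Trimming feeds into the bindery step (must start by minute 179); so trimming must finish by minute 179 and therefore start by minute 139.
Nothing follows boxing; the deadline of minute 244 is its only limit. It must start by 244 − 70 = minute 174.
The print run has several dependents: trimming (must start by minute 139); boxing (must start by minute 174). The earliest of those limits is minute 139, so the print run must start by 139 − 40 = minute 99.

99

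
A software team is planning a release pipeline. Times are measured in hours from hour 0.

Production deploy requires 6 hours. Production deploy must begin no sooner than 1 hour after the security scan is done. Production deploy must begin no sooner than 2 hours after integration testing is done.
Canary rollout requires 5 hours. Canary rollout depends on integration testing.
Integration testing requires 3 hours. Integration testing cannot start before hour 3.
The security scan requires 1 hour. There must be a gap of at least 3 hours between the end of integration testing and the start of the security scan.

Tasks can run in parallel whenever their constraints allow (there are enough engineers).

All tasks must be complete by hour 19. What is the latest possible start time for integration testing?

5

To finish by hour 19, production deploy (duration 6) must start no later than hour 13.
The security scan must finish before production deploy (must start by hour 13, minus 1-hour gap → hour 12). With a 1-hour duration, the security scan must start by 12 − 1 = hour 11.
Nothing follows canary rollout; the deadline of hour 19 is its only limit. It must start by 19 − 5 = hour 14.
Integration testing feeds the security scan (must start by hour 11, minus 3-hour gap → hour 8); canary rollout (must start by hour 14); production deploy (must start by hour 13, minus 2-hour gap → hour 11). Taking the minimum, integration testing must finish by hour 8 and start by 8 − 3 = hour 5.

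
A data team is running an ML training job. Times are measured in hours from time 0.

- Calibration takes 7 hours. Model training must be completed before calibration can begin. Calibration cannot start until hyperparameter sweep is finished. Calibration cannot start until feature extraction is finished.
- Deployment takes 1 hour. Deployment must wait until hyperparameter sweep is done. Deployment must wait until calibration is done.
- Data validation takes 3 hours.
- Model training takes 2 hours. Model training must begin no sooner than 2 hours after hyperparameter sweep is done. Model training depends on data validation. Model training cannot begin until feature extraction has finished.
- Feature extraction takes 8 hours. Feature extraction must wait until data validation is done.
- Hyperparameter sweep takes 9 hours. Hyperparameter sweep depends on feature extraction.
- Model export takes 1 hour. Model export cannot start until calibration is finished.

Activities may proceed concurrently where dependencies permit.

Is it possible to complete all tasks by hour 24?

No

Nothing blocks data validation, so it runs from hour 0 to hour 3.
After data validation (finishes hour 3), feature extraction can start at hour 3 and finishes at hour 11.
Hyperparameter sweep waits on feature extraction (finishes hour 11), so it starts at hour 11 and finishes at 11 + 9 = hour 20.
Model training needs all of hyperparameter sweep (finishes hour 20, plus 2-hour gap → hour 22); data validation (finishes hour 3); feature extraction (finishes hour 11). That puts its earliest start at hour 22; it finishes at 22 + 2 = hour 24.
Calibration has to wait for model training (finishes hour 24); hyperparameter sweep (finishes hour 20); feature extraction (finishes hour 11). The latest of these is hour 24, so calibration runs hour 24 to 24 + 7 = hour 31.
For deployment: hyperparameter sweep (finishes hour 20); calibration (finishes hour 31). Taking the maximum gives a start of hour 31, and it finishes at 31 + 1 = hour 32.
After calibration (finishes hour 31), model export can start at hour 31 and finishes at hour 32.
The earliest everything can be done is hour 32, which is after the deadline of 24, so it is not possible.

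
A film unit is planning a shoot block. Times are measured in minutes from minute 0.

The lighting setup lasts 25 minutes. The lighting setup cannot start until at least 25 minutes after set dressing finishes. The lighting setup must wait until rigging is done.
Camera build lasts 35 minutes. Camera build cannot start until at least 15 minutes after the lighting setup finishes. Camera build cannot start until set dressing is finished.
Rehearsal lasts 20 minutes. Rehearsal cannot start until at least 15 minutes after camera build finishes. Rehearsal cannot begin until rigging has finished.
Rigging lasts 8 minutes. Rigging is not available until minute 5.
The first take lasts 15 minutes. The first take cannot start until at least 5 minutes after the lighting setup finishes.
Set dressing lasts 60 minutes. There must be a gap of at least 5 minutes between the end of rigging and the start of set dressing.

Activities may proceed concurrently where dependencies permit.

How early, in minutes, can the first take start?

After its own release at minute 5, rigging can start at minute 5 and finishes at minute 13.
Set dressing cannot begin until rigging (finishes minute 13, plus 5-minute gap → minute 18). It runs from minute 18 to 18 + 60 = minute 78.
The lighting setup cannot start until set dressing (finishes minute 78, plus 25-minute gap → minute 103); rigging (finishes minute 13). The controlling bound is minute 103, so the lighting setup finishes at 103 + 25 = minute 128.
The first take waits on the lighting setup (finishes minute 128, plus 5-minute gap → minute 133), so the earliest it can start is minute 133.

133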